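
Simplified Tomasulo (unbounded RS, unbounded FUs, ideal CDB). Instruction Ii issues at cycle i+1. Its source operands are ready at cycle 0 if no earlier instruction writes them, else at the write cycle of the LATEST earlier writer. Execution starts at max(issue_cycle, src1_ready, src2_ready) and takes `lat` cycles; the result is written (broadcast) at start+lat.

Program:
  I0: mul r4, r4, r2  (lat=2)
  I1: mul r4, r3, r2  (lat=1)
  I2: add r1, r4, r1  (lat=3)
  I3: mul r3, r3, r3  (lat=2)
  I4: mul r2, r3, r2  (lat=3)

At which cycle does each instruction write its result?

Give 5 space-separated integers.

I0 mul r4: issue@1 deps=(None,None) exec_start@1 write@3
I1 mul r4: issue@2 deps=(None,None) exec_start@2 write@3
I2 add r1: issue@3 deps=(1,None) exec_start@3 write@6
I3 mul r3: issue@4 deps=(None,None) exec_start@4 write@6
I4 mul r2: issue@5 deps=(3,None) exec_start@6 write@9

Answer: 3 3 6 6 9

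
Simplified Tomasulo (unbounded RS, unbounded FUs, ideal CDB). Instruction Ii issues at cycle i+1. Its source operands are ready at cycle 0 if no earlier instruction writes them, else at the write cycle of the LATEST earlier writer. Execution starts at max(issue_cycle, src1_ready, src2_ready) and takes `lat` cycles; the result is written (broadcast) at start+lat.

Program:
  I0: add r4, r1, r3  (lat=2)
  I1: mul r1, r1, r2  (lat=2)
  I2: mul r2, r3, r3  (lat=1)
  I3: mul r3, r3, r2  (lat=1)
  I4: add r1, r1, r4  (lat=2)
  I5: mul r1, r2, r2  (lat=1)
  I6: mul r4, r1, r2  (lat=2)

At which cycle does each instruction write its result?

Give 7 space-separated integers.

I0 add r4: issue@1 deps=(None,None) exec_start@1 write@3
I1 mul r1: issue@2 deps=(None,None) exec_start@2 write@4
I2 mul r2: issue@3 deps=(None,None) exec_start@3 write@4
I3 mul r3: issue@4 deps=(None,2) exec_start@4 write@5
I4 add r1: issue@5 deps=(1,0) exec_start@5 write@7
I5 mul r1: issue@6 deps=(2,2) exec_start@6 write@7
I6 mul r4: issue@7 deps=(5,2) exec_start@7 write@9

Answer: 3 4 4 5 7 7 9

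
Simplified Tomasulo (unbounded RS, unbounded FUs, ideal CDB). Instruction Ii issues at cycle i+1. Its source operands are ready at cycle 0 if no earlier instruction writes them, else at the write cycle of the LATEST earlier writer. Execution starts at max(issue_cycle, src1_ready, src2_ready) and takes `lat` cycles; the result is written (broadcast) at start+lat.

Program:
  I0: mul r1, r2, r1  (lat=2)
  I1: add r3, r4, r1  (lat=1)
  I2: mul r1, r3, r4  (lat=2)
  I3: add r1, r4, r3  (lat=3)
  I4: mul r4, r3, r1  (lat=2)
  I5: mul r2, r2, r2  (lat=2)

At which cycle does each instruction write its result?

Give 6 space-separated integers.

Answer: 3 4 6 7 9 8

Derivation:
I0 mul r1: issue@1 deps=(None,None) exec_start@1 write@3
I1 add r3: issue@2 deps=(None,0) exec_start@3 write@4
I2 mul r1: issue@3 deps=(1,None) exec_start@4 write@6
I3 add r1: issue@4 deps=(None,1) exec_start@4 write@7
I4 mul r4: issue@5 deps=(1,3) exec_start@7 write@9
I5 mul r2: issue@6 deps=(None,None) exec_start@6 write@8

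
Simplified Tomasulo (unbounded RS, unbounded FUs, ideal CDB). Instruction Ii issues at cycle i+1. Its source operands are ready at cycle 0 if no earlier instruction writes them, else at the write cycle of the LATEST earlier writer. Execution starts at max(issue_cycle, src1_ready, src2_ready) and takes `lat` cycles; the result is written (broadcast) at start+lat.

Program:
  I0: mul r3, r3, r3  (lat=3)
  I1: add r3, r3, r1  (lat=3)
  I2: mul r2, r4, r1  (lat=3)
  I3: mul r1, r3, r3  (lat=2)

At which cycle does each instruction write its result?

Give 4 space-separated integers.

Answer: 4 7 6 9

Derivation:
I0 mul r3: issue@1 deps=(None,None) exec_start@1 write@4
I1 add r3: issue@2 deps=(0,None) exec_start@4 write@7
I2 mul r2: issue@3 deps=(None,None) exec_start@3 write@6
I3 mul r1: issue@4 deps=(1,1) exec_start@7 write@9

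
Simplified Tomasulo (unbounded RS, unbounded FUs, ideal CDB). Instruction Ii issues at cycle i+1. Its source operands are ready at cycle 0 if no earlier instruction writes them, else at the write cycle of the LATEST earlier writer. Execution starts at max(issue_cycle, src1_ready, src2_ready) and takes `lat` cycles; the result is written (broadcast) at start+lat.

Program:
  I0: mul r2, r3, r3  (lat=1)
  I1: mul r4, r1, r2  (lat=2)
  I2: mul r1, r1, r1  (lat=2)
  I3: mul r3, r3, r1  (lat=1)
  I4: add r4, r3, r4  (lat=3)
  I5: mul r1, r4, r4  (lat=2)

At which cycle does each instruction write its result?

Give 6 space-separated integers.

I0 mul r2: issue@1 deps=(None,None) exec_start@1 write@2
I1 mul r4: issue@2 deps=(None,0) exec_start@2 write@4
I2 mul r1: issue@3 deps=(None,None) exec_start@3 write@5
I3 mul r3: issue@4 deps=(None,2) exec_start@5 write@6
I4 add r4: issue@5 deps=(3,1) exec_start@6 write@9
I5 mul r1: issue@6 deps=(4,4) exec_start@9 write@11

Answer: 2 4 5 6 9 11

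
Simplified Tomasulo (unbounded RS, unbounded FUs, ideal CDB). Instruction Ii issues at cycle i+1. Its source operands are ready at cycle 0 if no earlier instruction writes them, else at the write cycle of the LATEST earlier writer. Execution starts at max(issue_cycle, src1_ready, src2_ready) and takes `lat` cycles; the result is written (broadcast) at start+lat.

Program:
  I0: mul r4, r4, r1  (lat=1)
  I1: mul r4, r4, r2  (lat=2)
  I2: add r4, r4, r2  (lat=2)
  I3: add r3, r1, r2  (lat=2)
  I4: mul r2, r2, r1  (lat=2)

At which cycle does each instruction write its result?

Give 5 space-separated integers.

I0 mul r4: issue@1 deps=(None,None) exec_start@1 write@2
I1 mul r4: issue@2 deps=(0,None) exec_start@2 write@4
I2 add r4: issue@3 deps=(1,None) exec_start@4 write@6
I3 add r3: issue@4 deps=(None,None) exec_start@4 write@6
I4 mul r2: issue@5 deps=(None,None) exec_start@5 write@7

Answer: 2 4 6 6 7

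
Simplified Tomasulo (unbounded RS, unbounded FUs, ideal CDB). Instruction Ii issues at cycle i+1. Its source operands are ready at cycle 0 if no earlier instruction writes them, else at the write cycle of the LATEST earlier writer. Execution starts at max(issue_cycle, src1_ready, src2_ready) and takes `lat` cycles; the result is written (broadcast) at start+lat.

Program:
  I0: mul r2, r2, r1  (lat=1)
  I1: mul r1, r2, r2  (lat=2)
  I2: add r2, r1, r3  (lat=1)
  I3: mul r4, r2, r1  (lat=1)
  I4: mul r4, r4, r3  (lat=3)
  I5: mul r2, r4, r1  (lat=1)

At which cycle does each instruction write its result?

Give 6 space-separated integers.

I0 mul r2: issue@1 deps=(None,None) exec_start@1 write@2
I1 mul r1: issue@2 deps=(0,0) exec_start@2 write@4
I2 add r2: issue@3 deps=(1,None) exec_start@4 write@5
I3 mul r4: issue@4 deps=(2,1) exec_start@5 write@6
I4 mul r4: issue@5 deps=(3,None) exec_start@6 write@9
I5 mul r2: issue@6 deps=(4,1) exec_start@9 write@10

Answer: 2 4 5 6 9 10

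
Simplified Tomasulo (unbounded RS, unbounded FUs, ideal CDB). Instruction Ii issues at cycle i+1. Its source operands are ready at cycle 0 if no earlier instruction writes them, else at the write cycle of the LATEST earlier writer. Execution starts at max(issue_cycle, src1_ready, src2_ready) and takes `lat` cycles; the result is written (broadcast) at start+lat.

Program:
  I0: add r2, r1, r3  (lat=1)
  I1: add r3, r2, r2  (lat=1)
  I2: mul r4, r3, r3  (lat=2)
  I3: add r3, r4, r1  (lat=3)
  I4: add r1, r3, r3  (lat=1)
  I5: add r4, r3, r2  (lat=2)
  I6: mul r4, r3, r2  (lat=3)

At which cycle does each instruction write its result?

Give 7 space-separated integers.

Answer: 2 3 5 8 9 10 11

Derivation:
I0 add r2: issue@1 deps=(None,None) exec_start@1 write@2
I1 add r3: issue@2 deps=(0,0) exec_start@2 write@3
I2 mul r4: issue@3 deps=(1,1) exec_start@3 write@5
I3 add r3: issue@4 deps=(2,None) exec_start@5 write@8
I4 add r1: issue@5 deps=(3,3) exec_start@8 write@9
I5 add r4: issue@6 deps=(3,0) exec_start@8 write@10
I6 mul r4: issue@7 deps=(3,0) exec_start@8 write@11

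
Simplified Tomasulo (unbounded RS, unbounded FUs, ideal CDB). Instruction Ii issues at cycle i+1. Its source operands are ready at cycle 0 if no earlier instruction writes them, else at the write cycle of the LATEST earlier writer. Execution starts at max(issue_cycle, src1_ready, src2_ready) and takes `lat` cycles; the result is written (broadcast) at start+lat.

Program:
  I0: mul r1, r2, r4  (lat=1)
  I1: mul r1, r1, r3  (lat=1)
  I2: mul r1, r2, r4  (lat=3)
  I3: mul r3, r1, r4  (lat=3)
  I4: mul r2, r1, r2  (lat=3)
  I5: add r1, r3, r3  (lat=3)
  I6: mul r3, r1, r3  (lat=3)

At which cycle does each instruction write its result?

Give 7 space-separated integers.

I0 mul r1: issue@1 deps=(None,None) exec_start@1 write@2
I1 mul r1: issue@2 deps=(0,None) exec_start@2 write@3
I2 mul r1: issue@3 deps=(None,None) exec_start@3 write@6
I3 mul r3: issue@4 deps=(2,None) exec_start@6 write@9
I4 mul r2: issue@5 deps=(2,None) exec_start@6 write@9
I5 add r1: issue@6 deps=(3,3) exec_start@9 write@12
I6 mul r3: issue@7 deps=(5,3) exec_start@12 write@15

Answer: 2 3 6 9 9 12 15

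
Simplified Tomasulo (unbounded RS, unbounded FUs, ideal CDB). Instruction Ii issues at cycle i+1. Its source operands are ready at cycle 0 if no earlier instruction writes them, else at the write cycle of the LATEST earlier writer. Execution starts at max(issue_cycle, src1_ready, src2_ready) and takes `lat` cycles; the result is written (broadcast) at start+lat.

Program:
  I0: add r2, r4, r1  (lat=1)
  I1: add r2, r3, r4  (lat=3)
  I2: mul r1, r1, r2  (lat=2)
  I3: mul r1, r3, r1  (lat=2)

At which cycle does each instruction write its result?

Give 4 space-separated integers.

Answer: 2 5 7 9

Derivation:
I0 add r2: issue@1 deps=(None,None) exec_start@1 write@2
I1 add r2: issue@2 deps=(None,None) exec_start@2 write@5
I2 mul r1: issue@3 deps=(None,1) exec_start@5 write@7
I3 mul r1: issue@4 deps=(None,2) exec_start@7 write@9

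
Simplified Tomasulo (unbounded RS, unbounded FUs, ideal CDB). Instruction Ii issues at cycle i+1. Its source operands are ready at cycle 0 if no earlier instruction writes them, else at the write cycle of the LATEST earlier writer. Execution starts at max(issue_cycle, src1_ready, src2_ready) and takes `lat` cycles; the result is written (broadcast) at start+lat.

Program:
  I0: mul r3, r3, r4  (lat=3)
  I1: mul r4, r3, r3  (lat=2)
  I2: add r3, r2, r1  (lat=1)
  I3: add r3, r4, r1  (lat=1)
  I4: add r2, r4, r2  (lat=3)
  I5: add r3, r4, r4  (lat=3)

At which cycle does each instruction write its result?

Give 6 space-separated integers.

Answer: 4 6 4 7 9 9

Derivation:
I0 mul r3: issue@1 deps=(None,None) exec_start@1 write@4
I1 mul r4: issue@2 deps=(0,0) exec_start@4 write@6
I2 add r3: issue@3 deps=(None,None) exec_start@3 write@4
I3 add r3: issue@4 deps=(1,None) exec_start@6 write@7
I4 add r2: issue@5 deps=(1,None) exec_start@6 write@9
I5 add r3: issue@6 deps=(1,1) exec_start@6 write@9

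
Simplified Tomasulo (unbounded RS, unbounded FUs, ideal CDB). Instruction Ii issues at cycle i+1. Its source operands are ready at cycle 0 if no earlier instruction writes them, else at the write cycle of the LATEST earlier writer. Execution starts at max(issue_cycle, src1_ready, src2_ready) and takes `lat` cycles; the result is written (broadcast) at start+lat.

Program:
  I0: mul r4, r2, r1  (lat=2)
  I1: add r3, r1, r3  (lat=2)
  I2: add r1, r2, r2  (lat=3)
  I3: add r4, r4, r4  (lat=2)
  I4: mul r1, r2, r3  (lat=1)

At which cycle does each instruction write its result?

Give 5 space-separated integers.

Answer: 3 4 6 6 6

Derivation:
I0 mul r4: issue@1 deps=(None,None) exec_start@1 write@3
I1 add r3: issue@2 deps=(None,None) exec_start@2 write@4
I2 add r1: issue@3 deps=(None,None) exec_start@3 write@6
I3 add r4: issue@4 deps=(0,0) exec_start@4 write@6
I4 mul r1: issue@5 deps=(None,1) exec_start@5 write@6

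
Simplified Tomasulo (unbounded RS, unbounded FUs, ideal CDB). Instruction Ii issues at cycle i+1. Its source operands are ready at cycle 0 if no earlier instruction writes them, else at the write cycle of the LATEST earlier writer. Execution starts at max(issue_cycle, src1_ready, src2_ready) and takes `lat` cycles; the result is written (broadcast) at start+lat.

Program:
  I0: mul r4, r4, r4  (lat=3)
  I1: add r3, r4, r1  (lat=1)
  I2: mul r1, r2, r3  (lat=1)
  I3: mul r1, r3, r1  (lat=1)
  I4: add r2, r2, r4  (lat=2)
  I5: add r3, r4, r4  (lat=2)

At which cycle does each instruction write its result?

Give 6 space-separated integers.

Answer: 4 5 6 7 7 8

Derivation:
I0 mul r4: issue@1 deps=(None,None) exec_start@1 write@4
I1 add r3: issue@2 deps=(0,None) exec_start@4 write@5
I2 mul r1: issue@3 deps=(None,1) exec_start@5 write@6
I3 mul r1: issue@4 deps=(1,2) exec_start@6 write@7
I4 add r2: issue@5 deps=(None,0) exec_start@5 write@7
I5 add r3: issue@6 deps=(0,0) exec_start@6 write@8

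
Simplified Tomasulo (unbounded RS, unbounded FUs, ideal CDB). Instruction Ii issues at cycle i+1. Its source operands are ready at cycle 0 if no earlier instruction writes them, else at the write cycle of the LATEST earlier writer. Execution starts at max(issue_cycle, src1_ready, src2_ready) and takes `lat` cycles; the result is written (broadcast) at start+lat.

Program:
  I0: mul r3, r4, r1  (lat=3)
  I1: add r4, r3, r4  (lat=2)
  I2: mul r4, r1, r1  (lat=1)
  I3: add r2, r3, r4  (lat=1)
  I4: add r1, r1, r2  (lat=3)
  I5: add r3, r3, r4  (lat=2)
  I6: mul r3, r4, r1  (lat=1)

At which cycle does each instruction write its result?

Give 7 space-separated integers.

I0 mul r3: issue@1 deps=(None,None) exec_start@1 write@4
I1 add r4: issue@2 deps=(0,None) exec_start@4 write@6
I2 mul r4: issue@3 deps=(None,None) exec_start@3 write@4
I3 add r2: issue@4 deps=(0,2) exec_start@4 write@5
I4 add r1: issue@5 deps=(None,3) exec_start@5 write@8
I5 add r3: issue@6 deps=(0,2) exec_start@6 write@8
I6 mul r3: issue@7 deps=(2,4) exec_start@8 write@9

Answer: 4 6 4 5 8 8 9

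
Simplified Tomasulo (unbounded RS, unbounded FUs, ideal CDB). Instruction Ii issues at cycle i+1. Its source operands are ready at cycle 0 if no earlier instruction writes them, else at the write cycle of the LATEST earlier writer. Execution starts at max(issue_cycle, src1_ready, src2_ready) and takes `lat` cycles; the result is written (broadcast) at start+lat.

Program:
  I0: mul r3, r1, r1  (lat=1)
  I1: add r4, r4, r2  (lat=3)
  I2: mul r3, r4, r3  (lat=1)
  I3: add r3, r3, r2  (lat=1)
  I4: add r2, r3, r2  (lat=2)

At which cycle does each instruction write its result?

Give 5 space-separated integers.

Answer: 2 5 6 7 9

Derivation:
I0 mul r3: issue@1 deps=(None,None) exec_start@1 write@2
I1 add r4: issue@2 deps=(None,None) exec_start@2 write@5
I2 mul r3: issue@3 deps=(1,0) exec_start@5 write@6
I3 add r3: issue@4 deps=(2,None) exec_start@6 write@7
I4 add r2: issue@5 deps=(3,None) exec_start@7 write@9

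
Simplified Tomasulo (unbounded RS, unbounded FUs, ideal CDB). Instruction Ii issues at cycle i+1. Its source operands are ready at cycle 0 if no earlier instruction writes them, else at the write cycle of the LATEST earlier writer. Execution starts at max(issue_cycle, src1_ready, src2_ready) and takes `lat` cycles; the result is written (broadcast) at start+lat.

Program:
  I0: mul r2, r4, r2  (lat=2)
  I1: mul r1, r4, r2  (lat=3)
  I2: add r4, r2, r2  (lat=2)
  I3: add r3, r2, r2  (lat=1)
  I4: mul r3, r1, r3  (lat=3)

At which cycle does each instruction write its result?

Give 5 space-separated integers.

Answer: 3 6 5 5 9

Derivation:
I0 mul r2: issue@1 deps=(None,None) exec_start@1 write@3
I1 mul r1: issue@2 deps=(None,0) exec_start@3 write@6
I2 add r4: issue@3 deps=(0,0) exec_start@3 write@5
I3 add r3: issue@4 deps=(0,0) exec_start@4 write@5
I4 mul r3: issue@5 deps=(1,3) exec_start@6 write@9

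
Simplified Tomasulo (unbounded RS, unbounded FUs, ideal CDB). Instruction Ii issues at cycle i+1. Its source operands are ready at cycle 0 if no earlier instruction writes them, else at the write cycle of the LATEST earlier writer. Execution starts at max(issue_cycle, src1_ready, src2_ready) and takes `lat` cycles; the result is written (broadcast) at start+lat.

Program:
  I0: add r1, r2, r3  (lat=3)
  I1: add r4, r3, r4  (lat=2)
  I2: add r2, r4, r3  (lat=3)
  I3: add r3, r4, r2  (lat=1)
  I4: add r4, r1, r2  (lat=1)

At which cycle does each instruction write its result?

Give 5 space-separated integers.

Answer: 4 4 7 8 8

Derivation:
I0 add r1: issue@1 deps=(None,None) exec_start@1 write@4
I1 add r4: issue@2 deps=(None,None) exec_start@2 write@4
I2 add r2: issue@3 deps=(1,None) exec_start@4 write@7
I3 add r3: issue@4 deps=(1,2) exec_start@7 write@8
I4 add r4: issue@5 deps=(0,2) exec_start@7 write@8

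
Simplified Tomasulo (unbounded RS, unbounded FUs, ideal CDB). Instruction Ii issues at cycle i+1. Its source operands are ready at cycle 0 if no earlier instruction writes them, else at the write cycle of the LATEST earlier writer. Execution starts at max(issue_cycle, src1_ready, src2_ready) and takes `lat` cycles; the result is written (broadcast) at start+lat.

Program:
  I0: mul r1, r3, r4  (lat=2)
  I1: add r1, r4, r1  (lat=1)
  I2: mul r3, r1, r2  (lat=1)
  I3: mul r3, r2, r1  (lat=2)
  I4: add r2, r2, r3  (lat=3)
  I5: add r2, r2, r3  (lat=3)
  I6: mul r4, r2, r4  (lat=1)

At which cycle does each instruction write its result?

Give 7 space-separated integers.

I0 mul r1: issue@1 deps=(None,None) exec_start@1 write@3
I1 add r1: issue@2 deps=(None,0) exec_start@3 write@4
I2 mul r3: issue@3 deps=(1,None) exec_start@4 write@5
I3 mul r3: issue@4 deps=(None,1) exec_start@4 write@6
I4 add r2: issue@5 deps=(None,3) exec_start@6 write@9
I5 add r2: issue@6 deps=(4,3) exec_start@9 write@12
I6 mul r4: issue@7 deps=(5,None) exec_start@12 write@13

Answer: 3 4 5 6 9 12 13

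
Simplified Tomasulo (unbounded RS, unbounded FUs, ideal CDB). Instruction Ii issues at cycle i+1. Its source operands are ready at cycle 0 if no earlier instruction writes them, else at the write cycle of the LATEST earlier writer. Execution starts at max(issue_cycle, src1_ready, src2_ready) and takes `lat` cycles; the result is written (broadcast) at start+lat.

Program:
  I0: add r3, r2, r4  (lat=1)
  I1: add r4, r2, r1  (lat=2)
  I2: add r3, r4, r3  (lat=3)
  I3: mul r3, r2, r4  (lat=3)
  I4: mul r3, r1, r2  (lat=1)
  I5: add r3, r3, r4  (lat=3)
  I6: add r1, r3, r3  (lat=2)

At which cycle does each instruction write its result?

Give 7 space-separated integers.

Answer: 2 4 7 7 6 9 11

Derivation:
I0 add r3: issue@1 deps=(None,None) exec_start@1 write@2
I1 add r4: issue@2 deps=(None,None) exec_start@2 write@4
I2 add r3: issue@3 deps=(1,0) exec_start@4 write@7
I3 mul r3: issue@4 deps=(None,1) exec_start@4 write@7
I4 mul r3: issue@5 deps=(None,None) exec_start@5 write@6
I5 add r3: issue@6 deps=(4,1) exec_start@6 write@9
I6 add r1: issue@7 deps=(5,5) exec_start@9 write@11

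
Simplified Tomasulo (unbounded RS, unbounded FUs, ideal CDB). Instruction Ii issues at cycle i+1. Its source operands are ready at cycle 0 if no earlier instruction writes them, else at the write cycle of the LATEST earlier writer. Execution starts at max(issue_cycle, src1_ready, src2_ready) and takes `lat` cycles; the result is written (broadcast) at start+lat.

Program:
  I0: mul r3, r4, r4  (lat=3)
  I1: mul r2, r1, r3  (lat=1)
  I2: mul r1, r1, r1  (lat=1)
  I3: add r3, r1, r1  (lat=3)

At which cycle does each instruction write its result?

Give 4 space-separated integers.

Answer: 4 5 4 7

Derivation:
I0 mul r3: issue@1 deps=(None,None) exec_start@1 write@4
I1 mul r2: issue@2 deps=(None,0) exec_start@4 write@5
I2 mul r1: issue@3 deps=(None,None) exec_start@3 write@4
I3 add r3: issue@4 deps=(2,2) exec_start@4 write@7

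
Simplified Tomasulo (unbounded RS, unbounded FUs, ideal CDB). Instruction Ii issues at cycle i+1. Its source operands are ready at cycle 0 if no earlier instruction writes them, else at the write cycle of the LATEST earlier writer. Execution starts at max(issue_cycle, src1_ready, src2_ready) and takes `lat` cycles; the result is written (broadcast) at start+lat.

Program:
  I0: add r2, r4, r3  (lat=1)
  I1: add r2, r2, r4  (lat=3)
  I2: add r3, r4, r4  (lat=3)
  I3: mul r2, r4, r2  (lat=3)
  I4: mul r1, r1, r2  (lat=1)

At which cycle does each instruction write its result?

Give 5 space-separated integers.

Answer: 2 5 6 8 9

Derivation:
I0 add r2: issue@1 deps=(None,None) exec_start@1 write@2
I1 add r2: issue@2 deps=(0,None) exec_start@2 write@5
I2 add r3: issue@3 deps=(None,None) exec_start@3 write@6
I3 mul r2: issue@4 deps=(None,1) exec_start@5 write@8
I4 mul r1: issue@5 deps=(None,3) exec_start@8 write@9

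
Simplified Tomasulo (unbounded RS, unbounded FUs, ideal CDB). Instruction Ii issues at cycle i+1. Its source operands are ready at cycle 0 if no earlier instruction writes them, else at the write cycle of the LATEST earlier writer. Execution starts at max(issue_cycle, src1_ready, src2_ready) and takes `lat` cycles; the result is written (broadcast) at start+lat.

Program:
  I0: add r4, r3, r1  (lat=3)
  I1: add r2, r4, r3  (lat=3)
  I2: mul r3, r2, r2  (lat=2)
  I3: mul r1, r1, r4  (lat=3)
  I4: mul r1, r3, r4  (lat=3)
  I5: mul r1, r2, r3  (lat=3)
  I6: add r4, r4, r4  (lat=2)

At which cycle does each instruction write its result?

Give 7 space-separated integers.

Answer: 4 7 9 7 12 12 9

Derivation:
I0 add r4: issue@1 deps=(None,None) exec_start@1 write@4
I1 add r2: issue@2 deps=(0,None) exec_start@4 write@7
I2 mul r3: issue@3 deps=(1,1) exec_start@7 write@9
I3 mul r1: issue@4 deps=(None,0) exec_start@4 write@7
I4 mul r1: issue@5 deps=(2,0) exec_start@9 write@12
I5 mul r1: issue@6 deps=(1,2) exec_start@9 write@12
I6 add r4: issue@7 deps=(0,0) exec_start@7 write@9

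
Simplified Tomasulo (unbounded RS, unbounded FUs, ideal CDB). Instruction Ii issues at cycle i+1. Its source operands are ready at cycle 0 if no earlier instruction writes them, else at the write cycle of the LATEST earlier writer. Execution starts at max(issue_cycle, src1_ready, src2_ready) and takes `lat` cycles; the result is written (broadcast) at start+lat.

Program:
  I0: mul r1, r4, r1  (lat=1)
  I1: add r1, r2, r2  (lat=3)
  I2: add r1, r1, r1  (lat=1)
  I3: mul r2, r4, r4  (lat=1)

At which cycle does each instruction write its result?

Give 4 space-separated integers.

I0 mul r1: issue@1 deps=(None,None) exec_start@1 write@2
I1 add r1: issue@2 deps=(None,None) exec_start@2 write@5
I2 add r1: issue@3 deps=(1,1) exec_start@5 write@6
I3 mul r2: issue@4 deps=(None,None) exec_start@4 write@5

Answer: 2 5 6 5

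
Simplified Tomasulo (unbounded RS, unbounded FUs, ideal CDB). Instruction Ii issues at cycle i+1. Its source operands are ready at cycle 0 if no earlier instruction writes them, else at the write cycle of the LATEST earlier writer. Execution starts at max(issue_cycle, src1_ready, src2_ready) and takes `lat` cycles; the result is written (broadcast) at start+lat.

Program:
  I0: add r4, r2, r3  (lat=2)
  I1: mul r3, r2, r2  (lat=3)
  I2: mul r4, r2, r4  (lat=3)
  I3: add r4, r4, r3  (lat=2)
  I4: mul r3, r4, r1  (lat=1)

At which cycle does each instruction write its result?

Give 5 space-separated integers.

I0 add r4: issue@1 deps=(None,None) exec_start@1 write@3
I1 mul r3: issue@2 deps=(None,None) exec_start@2 write@5
I2 mul r4: issue@3 deps=(None,0) exec_start@3 write@6
I3 add r4: issue@4 deps=(2,1) exec_start@6 write@8
I4 mul r3: issue@5 deps=(3,None) exec_start@8 write@9

Answer: 3 5 6 8 9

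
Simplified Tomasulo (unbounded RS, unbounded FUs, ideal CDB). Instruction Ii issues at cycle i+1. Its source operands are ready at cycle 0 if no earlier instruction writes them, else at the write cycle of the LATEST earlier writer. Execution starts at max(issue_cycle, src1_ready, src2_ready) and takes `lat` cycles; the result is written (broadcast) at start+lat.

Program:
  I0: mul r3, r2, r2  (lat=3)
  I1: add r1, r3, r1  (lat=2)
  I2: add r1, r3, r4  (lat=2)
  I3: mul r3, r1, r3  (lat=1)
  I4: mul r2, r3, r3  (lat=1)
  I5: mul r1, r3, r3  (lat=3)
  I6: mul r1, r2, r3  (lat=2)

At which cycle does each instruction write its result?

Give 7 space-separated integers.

I0 mul r3: issue@1 deps=(None,None) exec_start@1 write@4
I1 add r1: issue@2 deps=(0,None) exec_start@4 write@6
I2 add r1: issue@3 deps=(0,None) exec_start@4 write@6
I3 mul r3: issue@4 deps=(2,0) exec_start@6 write@7
I4 mul r2: issue@5 deps=(3,3) exec_start@7 write@8
I5 mul r1: issue@6 deps=(3,3) exec_start@7 write@10
I6 mul r1: issue@7 deps=(4,3) exec_start@8 write@10

Answer: 4 6 6 7 8 10 10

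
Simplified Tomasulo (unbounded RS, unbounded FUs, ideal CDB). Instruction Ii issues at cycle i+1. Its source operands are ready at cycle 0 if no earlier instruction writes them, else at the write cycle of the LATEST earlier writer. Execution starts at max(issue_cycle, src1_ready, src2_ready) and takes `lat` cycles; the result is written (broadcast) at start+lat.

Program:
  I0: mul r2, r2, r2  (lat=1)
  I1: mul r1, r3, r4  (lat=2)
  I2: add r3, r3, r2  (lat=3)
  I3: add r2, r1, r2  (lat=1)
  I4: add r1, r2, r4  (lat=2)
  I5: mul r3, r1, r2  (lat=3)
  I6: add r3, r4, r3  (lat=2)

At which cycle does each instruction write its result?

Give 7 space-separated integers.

I0 mul r2: issue@1 deps=(None,None) exec_start@1 write@2
I1 mul r1: issue@2 deps=(None,None) exec_start@2 write@4
I2 add r3: issue@3 deps=(None,0) exec_start@3 write@6
I3 add r2: issue@4 deps=(1,0) exec_start@4 write@5
I4 add r1: issue@5 deps=(3,None) exec_start@5 write@7
I5 mul r3: issue@6 deps=(4,3) exec_start@7 write@10
I6 add r3: issue@7 deps=(None,5) exec_start@10 write@12

Answer: 2 4 6 5 7 10 12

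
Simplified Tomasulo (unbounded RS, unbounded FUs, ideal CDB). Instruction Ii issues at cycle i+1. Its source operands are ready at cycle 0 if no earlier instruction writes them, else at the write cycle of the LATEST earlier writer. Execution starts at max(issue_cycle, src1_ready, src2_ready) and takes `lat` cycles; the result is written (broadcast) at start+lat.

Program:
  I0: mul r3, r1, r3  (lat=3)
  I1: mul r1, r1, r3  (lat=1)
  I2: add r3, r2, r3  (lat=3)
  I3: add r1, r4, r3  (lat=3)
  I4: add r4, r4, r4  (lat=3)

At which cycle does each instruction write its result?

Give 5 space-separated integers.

Answer: 4 5 7 10 8

Derivation:
I0 mul r3: issue@1 deps=(None,None) exec_start@1 write@4
I1 mul r1: issue@2 deps=(None,0) exec_start@4 write@5
I2 add r3: issue@3 deps=(None,0) exec_start@4 write@7
I3 add r1: issue@4 deps=(None,2) exec_start@7 write@10
I4 add r4: issue@5 deps=(None,None) exec_start@5 write@8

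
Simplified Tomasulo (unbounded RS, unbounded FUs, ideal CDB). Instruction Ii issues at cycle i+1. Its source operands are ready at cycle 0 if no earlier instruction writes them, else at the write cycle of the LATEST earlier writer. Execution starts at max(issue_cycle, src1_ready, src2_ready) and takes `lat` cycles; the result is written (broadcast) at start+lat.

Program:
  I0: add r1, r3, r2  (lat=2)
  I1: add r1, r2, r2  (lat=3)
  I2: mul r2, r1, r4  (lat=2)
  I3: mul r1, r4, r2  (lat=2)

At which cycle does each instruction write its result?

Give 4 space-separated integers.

Answer: 3 5 7 9

Derivation:
I0 add r1: issue@1 deps=(None,None) exec_start@1 write@3
I1 add r1: issue@2 deps=(None,None) exec_start@2 write@5
I2 mul r2: issue@3 deps=(1,None) exec_start@5 write@7
I3 mul r1: issue@4 deps=(None,2) exec_start@7 write@9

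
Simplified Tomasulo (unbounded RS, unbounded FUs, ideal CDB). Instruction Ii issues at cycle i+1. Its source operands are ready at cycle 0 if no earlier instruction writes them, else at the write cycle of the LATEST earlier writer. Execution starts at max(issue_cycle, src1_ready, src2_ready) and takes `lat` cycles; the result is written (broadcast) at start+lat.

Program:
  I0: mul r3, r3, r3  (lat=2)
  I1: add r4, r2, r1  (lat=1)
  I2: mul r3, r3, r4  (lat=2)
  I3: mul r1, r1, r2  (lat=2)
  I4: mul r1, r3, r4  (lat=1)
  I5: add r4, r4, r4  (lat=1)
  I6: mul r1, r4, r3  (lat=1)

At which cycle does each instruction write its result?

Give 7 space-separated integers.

I0 mul r3: issue@1 deps=(None,None) exec_start@1 write@3
I1 add r4: issue@2 deps=(None,None) exec_start@2 write@3
I2 mul r3: issue@3 deps=(0,1) exec_start@3 write@5
I3 mul r1: issue@4 deps=(None,None) exec_start@4 write@6
I4 mul r1: issue@5 deps=(2,1) exec_start@5 write@6
I5 add r4: issue@6 deps=(1,1) exec_start@6 write@7
I6 mul r1: issue@7 deps=(5,2) exec_start@7 write@8

Answer: 3 3 5 6 6 7 8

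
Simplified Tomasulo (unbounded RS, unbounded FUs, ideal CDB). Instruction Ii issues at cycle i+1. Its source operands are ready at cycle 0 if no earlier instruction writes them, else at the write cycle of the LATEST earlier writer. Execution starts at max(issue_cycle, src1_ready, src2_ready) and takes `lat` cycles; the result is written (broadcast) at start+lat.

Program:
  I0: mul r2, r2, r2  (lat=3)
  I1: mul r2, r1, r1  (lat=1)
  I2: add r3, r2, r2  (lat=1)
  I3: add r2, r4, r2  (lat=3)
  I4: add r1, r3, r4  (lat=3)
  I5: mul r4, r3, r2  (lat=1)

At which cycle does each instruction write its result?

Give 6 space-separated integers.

I0 mul r2: issue@1 deps=(None,None) exec_start@1 write@4
I1 mul r2: issue@2 deps=(None,None) exec_start@2 write@3
I2 add r3: issue@3 deps=(1,1) exec_start@3 write@4
I3 add r2: issue@4 deps=(None,1) exec_start@4 write@7
I4 add r1: issue@5 deps=(2,None) exec_start@5 write@8
I5 mul r4: issue@6 deps=(2,3) exec_start@7 write@8

Answer: 4 3 4 7 8 8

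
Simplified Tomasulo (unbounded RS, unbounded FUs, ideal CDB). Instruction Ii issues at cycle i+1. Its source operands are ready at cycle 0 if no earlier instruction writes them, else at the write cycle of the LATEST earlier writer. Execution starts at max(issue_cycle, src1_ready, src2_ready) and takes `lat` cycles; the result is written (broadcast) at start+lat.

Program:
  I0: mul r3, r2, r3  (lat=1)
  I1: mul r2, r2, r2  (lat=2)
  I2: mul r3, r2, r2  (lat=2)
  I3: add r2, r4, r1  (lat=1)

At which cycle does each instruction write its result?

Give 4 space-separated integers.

I0 mul r3: issue@1 deps=(None,None) exec_start@1 write@2
I1 mul r2: issue@2 deps=(None,None) exec_start@2 write@4
I2 mul r3: issue@3 deps=(1,1) exec_start@4 write@6
I3 add r2: issue@4 deps=(None,None) exec_start@4 write@5

Answer: 2 4 6 5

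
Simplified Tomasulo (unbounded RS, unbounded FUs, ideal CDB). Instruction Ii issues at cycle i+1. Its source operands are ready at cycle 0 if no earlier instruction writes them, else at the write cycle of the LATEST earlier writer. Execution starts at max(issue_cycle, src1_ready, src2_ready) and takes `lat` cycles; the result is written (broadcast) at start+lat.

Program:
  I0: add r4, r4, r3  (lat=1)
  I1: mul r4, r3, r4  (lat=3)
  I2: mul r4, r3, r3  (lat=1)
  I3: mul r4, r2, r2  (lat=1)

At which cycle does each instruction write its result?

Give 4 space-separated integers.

Answer: 2 5 4 5

Derivation:
I0 add r4: issue@1 deps=(None,None) exec_start@1 write@2
I1 mul r4: issue@2 deps=(None,0) exec_start@2 write@5
I2 mul r4: issue@3 deps=(None,None) exec_start@3 write@4
I3 mul r4: issue@4 deps=(None,None) exec_start@4 write@5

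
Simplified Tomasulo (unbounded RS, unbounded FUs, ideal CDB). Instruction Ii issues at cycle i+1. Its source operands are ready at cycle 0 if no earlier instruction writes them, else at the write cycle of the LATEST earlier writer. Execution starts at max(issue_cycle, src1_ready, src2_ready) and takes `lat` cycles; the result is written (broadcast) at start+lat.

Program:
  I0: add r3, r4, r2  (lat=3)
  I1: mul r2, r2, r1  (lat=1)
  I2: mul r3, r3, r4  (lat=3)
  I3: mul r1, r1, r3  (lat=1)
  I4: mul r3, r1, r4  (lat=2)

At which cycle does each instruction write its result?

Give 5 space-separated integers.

Answer: 4 3 7 8 10

Derivation:
I0 add r3: issue@1 deps=(None,None) exec_start@1 write@4
I1 mul r2: issue@2 deps=(None,None) exec_start@2 write@3
I2 mul r3: issue@3 deps=(0,None) exec_start@4 write@7
I3 mul r1: issue@4 deps=(None,2) exec_start@7 write@8
I4 mul r3: issue@5 deps=(3,None) exec_start@8 write@10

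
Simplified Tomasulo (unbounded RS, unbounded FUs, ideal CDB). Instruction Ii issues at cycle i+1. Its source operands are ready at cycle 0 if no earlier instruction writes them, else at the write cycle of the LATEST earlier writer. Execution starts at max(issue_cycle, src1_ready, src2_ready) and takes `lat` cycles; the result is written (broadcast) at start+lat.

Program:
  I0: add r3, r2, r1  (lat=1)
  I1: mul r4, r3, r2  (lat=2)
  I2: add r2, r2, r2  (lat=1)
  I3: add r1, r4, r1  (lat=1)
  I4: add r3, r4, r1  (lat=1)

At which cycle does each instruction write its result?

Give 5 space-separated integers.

I0 add r3: issue@1 deps=(None,None) exec_start@1 write@2
I1 mul r4: issue@2 deps=(0,None) exec_start@2 write@4
I2 add r2: issue@3 deps=(None,None) exec_start@3 write@4
I3 add r1: issue@4 deps=(1,None) exec_start@4 write@5
I4 add r3: issue@5 deps=(1,3) exec_start@5 write@6

Answer: 2 4 4 5 6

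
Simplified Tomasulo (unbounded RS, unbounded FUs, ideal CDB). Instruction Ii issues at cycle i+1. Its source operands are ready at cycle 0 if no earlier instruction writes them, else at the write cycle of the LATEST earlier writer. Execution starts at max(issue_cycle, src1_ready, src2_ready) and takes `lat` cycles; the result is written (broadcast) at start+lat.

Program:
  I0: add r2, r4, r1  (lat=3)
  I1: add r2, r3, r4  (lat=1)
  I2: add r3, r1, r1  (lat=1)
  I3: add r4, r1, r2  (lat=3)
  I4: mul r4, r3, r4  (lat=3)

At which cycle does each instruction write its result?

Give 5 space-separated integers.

I0 add r2: issue@1 deps=(None,None) exec_start@1 write@4
I1 add r2: issue@2 deps=(None,None) exec_start@2 write@3
I2 add r3: issue@3 deps=(None,None) exec_start@3 write@4
I3 add r4: issue@4 deps=(None,1) exec_start@4 write@7
I4 mul r4: issue@5 deps=(2,3) exec_start@7 write@10

Answer: 4 3 4 7 10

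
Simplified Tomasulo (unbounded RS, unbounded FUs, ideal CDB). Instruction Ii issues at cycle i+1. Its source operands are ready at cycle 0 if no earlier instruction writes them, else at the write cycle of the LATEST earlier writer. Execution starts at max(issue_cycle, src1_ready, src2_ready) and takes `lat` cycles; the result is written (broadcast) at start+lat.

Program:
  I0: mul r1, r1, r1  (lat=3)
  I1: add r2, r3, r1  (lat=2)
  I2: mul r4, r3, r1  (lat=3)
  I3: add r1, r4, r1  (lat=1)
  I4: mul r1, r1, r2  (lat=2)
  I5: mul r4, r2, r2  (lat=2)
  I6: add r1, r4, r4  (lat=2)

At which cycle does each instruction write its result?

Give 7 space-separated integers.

I0 mul r1: issue@1 deps=(None,None) exec_start@1 write@4
I1 add r2: issue@2 deps=(None,0) exec_start@4 write@6
I2 mul r4: issue@3 deps=(None,0) exec_start@4 write@7
I3 add r1: issue@4 deps=(2,0) exec_start@7 write@8
I4 mul r1: issue@5 deps=(3,1) exec_start@8 write@10
I5 mul r4: issue@6 deps=(1,1) exec_start@6 write@8
I6 add r1: issue@7 deps=(5,5) exec_start@8 write@10

Answer: 4 6 7 8 10 8 10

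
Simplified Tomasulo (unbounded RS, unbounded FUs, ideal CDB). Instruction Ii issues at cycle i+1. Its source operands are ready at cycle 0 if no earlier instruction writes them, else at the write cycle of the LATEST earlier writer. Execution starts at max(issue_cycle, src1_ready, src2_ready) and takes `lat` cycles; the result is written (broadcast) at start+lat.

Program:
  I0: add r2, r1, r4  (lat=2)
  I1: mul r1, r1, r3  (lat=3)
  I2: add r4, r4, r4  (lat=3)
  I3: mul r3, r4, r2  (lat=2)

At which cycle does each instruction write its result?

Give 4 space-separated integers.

I0 add r2: issue@1 deps=(None,None) exec_start@1 write@3
I1 mul r1: issue@2 deps=(None,None) exec_start@2 write@5
I2 add r4: issue@3 deps=(None,None) exec_start@3 write@6
I3 mul r3: issue@4 deps=(2,0) exec_start@6 write@8

Answer: 3 5 6 8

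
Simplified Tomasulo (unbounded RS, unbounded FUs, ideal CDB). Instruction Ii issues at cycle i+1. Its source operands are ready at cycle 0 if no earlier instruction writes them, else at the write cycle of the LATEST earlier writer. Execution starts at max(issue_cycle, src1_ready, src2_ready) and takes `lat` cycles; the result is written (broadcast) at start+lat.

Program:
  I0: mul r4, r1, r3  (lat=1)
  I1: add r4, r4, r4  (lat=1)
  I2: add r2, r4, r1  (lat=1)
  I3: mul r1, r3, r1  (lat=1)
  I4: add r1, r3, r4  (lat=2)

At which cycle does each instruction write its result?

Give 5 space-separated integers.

I0 mul r4: issue@1 deps=(None,None) exec_start@1 write@2
I1 add r4: issue@2 deps=(0,0) exec_start@2 write@3
I2 add r2: issue@3 deps=(1,None) exec_start@3 write@4
I3 mul r1: issue@4 deps=(None,None) exec_start@4 write@5
I4 add r1: issue@5 deps=(None,1) exec_start@5 write@7

Answer: 2 3 4 5 7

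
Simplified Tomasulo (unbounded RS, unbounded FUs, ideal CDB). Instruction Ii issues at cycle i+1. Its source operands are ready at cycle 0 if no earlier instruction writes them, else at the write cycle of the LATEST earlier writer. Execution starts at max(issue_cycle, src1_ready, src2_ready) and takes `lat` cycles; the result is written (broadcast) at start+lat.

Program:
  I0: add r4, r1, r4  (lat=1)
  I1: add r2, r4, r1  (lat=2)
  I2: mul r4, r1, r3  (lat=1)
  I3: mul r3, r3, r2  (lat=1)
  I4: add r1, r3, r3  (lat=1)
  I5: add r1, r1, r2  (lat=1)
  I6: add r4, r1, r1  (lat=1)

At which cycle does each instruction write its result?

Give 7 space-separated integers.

I0 add r4: issue@1 deps=(None,None) exec_start@1 write@2
I1 add r2: issue@2 deps=(0,None) exec_start@2 write@4
I2 mul r4: issue@3 deps=(None,None) exec_start@3 write@4
I3 mul r3: issue@4 deps=(None,1) exec_start@4 write@5
I4 add r1: issue@5 deps=(3,3) exec_start@5 write@6
I5 add r1: issue@6 deps=(4,1) exec_start@6 write@7
I6 add r4: issue@7 deps=(5,5) exec_start@7 write@8

Answer: 2 4 4 5 6 7 8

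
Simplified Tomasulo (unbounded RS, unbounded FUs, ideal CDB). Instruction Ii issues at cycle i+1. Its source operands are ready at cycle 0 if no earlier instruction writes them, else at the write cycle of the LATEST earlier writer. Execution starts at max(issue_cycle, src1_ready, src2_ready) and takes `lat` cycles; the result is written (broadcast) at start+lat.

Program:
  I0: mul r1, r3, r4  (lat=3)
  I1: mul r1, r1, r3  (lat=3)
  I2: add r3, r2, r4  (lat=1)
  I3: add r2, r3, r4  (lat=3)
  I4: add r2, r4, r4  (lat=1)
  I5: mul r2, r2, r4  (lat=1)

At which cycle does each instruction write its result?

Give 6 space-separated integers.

I0 mul r1: issue@1 deps=(None,None) exec_start@1 write@4
I1 mul r1: issue@2 deps=(0,None) exec_start@4 write@7
I2 add r3: issue@3 deps=(None,None) exec_start@3 write@4
I3 add r2: issue@4 deps=(2,None) exec_start@4 write@7
I4 add r2: issue@5 deps=(None,None) exec_start@5 write@6
I5 mul r2: issue@6 deps=(4,None) exec_start@6 write@7

Answer: 4 7 4 7 6 7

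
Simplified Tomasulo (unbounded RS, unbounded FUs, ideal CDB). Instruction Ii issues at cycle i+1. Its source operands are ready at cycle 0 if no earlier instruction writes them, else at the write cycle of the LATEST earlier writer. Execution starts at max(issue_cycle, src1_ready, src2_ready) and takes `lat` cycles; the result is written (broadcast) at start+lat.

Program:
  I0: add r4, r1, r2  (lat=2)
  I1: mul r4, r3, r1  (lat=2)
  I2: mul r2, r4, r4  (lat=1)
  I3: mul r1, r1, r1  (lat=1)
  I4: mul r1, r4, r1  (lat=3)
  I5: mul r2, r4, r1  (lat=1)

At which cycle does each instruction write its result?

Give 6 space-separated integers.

Answer: 3 4 5 5 8 9

Derivation:
I0 add r4: issue@1 deps=(None,None) exec_start@1 write@3
I1 mul r4: issue@2 deps=(None,None) exec_start@2 write@4
I2 mul r2: issue@3 deps=(1,1) exec_start@4 write@5
I3 mul r1: issue@4 deps=(None,None) exec_start@4 write@5
I4 mul r1: issue@5 deps=(1,3) exec_start@5 write@8
I5 mul r2: issue@6 deps=(1,4) exec_start@8 write@9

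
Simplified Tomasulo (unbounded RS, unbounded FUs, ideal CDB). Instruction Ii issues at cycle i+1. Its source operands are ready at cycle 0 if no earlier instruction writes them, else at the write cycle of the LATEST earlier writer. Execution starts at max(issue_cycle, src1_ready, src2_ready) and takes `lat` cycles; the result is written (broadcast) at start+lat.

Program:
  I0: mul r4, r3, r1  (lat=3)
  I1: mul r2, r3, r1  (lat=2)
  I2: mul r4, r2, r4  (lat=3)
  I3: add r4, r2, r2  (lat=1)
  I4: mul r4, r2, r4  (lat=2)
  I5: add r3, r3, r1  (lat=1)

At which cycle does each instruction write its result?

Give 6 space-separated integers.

Answer: 4 4 7 5 7 7

Derivation:
I0 mul r4: issue@1 deps=(None,None) exec_start@1 write@4
I1 mul r2: issue@2 deps=(None,None) exec_start@2 write@4
I2 mul r4: issue@3 deps=(1,0) exec_start@4 write@7
I3 add r4: issue@4 deps=(1,1) exec_start@4 write@5
I4 mul r4: issue@5 deps=(1,3) exec_start@5 write@7
I5 add r3: issue@6 deps=(None,None) exec_start@6 write@7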